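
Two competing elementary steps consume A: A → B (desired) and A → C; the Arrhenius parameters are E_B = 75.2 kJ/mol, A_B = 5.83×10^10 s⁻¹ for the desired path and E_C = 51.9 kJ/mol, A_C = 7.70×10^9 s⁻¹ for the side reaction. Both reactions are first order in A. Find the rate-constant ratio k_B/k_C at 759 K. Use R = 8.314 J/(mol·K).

0.189

k_B/k_C = (A_B/A_C)·exp[−(E_B−E_C)/(RT)] = (A_B/A_C)·exp[(E_C−E_B)/(RT)].
(E_C−E_B)/(RT) = (51.9−75.2)×10³/(8.314×759) = -23300/6310 = -3.692.
k_B/k_C = (5.83×10^10/7.70×10^9)·exp(-3.692) = 7.571 × 0.02491 = 0.189.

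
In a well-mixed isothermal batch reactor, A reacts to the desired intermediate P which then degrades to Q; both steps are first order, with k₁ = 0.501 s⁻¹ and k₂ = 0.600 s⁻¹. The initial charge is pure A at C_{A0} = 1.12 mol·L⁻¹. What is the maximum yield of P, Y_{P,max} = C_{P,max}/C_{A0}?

0.335

At the optimum, C_{P,max}/C_{A0} = (k₁/k₂)^[k₂/(k₂−k₁)].
= (0.501/0.600)^(0.600/(0.600−0.501)) = (0.8350)^(6.061) = 0.3353.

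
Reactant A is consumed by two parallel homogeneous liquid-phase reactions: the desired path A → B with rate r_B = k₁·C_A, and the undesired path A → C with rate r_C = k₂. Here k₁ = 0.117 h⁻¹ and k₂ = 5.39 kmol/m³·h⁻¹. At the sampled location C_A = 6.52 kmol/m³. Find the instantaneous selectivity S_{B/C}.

0.142

S_{B/C} = r_B/r_C = (k₁·C_A)/(k₂) = (k₁/k₂)·C_A.
= (0.117×6.520) / (5.39) = 0.7628/5.390 = 0.142.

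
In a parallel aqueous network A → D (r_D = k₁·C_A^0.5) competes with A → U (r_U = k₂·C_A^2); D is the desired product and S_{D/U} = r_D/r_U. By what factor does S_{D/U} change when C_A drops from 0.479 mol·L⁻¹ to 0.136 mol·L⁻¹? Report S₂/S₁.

S_{D/U} = (k₁/k₂)·C_A^-1.5, so S₂/S₁ = (C_{A,2}/C_{A,1})^-1.5.
= (0.136/0.479)^(-1.5) = (0.2839)^(-1.5) = 6.61.
Selectivity toward D rises as C_A falls — low-concentration operation is favoured.

6.61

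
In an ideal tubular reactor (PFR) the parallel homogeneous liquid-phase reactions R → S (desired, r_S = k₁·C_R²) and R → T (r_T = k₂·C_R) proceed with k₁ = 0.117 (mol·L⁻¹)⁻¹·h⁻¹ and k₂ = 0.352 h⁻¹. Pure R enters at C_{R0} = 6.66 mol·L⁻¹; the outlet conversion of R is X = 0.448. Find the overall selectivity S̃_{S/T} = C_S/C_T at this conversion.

1.69

C_R = C_{R0}(1−X) = 3.676 mol·L⁻¹.
Along a PFR/batch, dC_T/dC_R = −r_T/(r_S+r_T) = −k₂/(k₂+k₁·C_R).
Integrating from C_{R0} to C_R: C_T = (0.352/0.117)·ln[(0.352+0.117·6.66)/(0.352+0.117·3.68)] = 3.009·ln(1.131/0.7821) = 1.110 mol·L⁻¹.
Then C_S = (C_{R0}−C_R) − C_T = 2.984 − 1.110 = 1.873 mol·L⁻¹.
S̃_{S/T} = C_S/C_T = 1.873/1.110 = 1.69.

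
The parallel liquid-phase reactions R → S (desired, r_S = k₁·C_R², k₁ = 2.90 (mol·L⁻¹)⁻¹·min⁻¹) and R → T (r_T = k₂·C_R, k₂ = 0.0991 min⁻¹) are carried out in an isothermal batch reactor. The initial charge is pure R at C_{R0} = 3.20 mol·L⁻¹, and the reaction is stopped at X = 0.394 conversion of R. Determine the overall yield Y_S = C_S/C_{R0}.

C_R = C_{R0}(1−X) = 1.939 mol·L⁻¹.
Along a PFR/batch, dC_T/dC_R = −r_T/(r_S+r_T) = −k₂/(k₂+k₁·C_R).
Integrating from C_{R0} to C_R: C_T = (0.0991/2.90)·ln[(0.0991+2.90·3.20)/(0.0991+2.90·1.94)] = 0.03417·ln(9.379/5.723) = 0.01688 mol·L⁻¹.
Then C_S = (C_{R0}−C_R) − C_T = 1.261 − 0.01688 = 1.244 mol·L⁻¹.
Y_S = C_S/C_{R0} = 1.244/3.20 = 0.389.

0.389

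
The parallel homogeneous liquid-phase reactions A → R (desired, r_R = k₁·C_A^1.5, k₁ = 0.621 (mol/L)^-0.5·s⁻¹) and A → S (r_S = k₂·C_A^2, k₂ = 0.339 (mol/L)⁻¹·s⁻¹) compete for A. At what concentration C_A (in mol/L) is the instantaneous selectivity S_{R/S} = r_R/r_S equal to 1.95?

0.882 mol/L

S_{R/S} = (k₁/k₂)·C_A^-0.5 ⇒ C_A = (S·k₂/k₁)^(-2).
= (1.95×0.339/0.621)^(-2) = (1.064)^(-2) = 0.882 mol/L.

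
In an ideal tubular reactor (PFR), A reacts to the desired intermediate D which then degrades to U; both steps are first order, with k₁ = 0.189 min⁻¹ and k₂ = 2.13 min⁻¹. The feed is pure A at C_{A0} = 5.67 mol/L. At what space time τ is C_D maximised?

1.25 min

The intermediate peaks when r₁ = r₂, i.e. k₁e^(−k₁τ) = k₂e^(−k₂τ), giving τ_opt = ln(k₂/k₁)/(k₂−k₁).
= ln(2.13/0.189)/(2.13−0.189) = ln(11.27)/1.941 = 2.422/1.941 = 1.25 min.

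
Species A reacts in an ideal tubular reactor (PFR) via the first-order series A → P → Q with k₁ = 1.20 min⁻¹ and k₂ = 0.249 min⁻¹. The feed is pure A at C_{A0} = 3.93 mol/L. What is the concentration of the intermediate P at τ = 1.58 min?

For first-order series with pure A initially, C_P(τ) = k₁C_{A0}/(k₂−k₁)·(e^(−k₁τ) − e^(−k₂τ)).
e^(−k₁τ) = e^(−1.20×1.58) = e^(−1.896) = 0.1502; e^(−k₂τ) = e^(−0.3934) = 0.6747.
C_P = 1.20×3.93/(0.249−1.20) × (0.1502−0.6747) = (-4.959)×(-0.5246) = 2.601 mol/L.

2.60 mol/L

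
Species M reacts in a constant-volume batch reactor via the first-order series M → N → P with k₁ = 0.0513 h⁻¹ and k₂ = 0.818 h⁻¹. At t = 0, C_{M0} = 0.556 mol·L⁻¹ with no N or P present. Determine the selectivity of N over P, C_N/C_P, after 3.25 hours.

Solving the coupled first-order balances gives C_N(t) = [k₁/(k₂−k₁)]·C_{M0}·(e^(−k₁t) − e^(−k₂t)).
e^(−k₁t) = e^(−0.0513×3.25) = e^(−0.1667) = 0.8464; e^(−k₂t) = e^(−2.658) = 0.07005.
C_N = 0.0513×0.556/(0.818−0.0513) × (0.8464−0.07005) = 0.03720×0.7764 = 0.02888 mol·L⁻¹.
C_M = C_{M0}e^(−k₁t) = 0.4706 mol·L⁻¹, so C_P = C_{M0}−C_M−C_N = 0.05650 mol·L⁻¹; C_N/C_P = 0.511.

0.511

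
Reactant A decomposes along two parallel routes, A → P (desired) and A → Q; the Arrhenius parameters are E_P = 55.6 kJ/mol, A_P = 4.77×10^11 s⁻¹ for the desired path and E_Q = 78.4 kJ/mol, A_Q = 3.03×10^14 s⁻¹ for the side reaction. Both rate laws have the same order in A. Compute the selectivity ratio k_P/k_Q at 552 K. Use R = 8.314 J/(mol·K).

0.226

k_P/k_Q = (A_P/A_Q)·exp[−(E_P−E_Q)/(RT)] = (A_P/A_Q)·exp[(E_Q−E_P)/(RT)].
(E_Q−E_P)/(RT) = (78.4−55.6)×10³/(8.314×552) = 22800/4589 = 4.968.
k_P/k_Q = (4.77×10^11/3.03×10^14)·exp(4.968) = 0.001574 × 143.7 = 0.226.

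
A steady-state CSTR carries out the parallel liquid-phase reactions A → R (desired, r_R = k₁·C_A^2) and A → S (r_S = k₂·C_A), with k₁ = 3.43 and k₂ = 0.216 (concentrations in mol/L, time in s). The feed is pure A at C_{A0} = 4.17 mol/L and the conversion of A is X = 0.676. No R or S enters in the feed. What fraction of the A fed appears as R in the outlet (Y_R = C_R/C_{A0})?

0.646

Exit C_A = C_{A0}(1−X) = 4.17×0.324 = 1.351 mol/L.
In a CSTR the entire volume is at exit conditions, so r_R = 3.43×1.351^2 = 6.261 and r_S = 0.216×1.351 = 0.2918.
Fraction of consumed A going to R: r_R/(r_R+r_S) = 0.9555.
C_R = 0.9555·C_{A0}·X = 0.9555×4.17×0.676 = 2.69 mol/L; Y_R = C_R/C_{A0} = 0.646.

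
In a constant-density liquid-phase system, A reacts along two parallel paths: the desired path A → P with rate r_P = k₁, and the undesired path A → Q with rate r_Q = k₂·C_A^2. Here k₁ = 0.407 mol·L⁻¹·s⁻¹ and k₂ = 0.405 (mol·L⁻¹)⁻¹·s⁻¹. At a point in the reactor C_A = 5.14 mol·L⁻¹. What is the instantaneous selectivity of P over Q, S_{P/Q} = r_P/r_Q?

S_{P/Q} = r_P/r_Q = (k₁)/(k₂·C_A^2) = (k₁/k₂)·C_A^-2.
= (0.407) / (0.405×5.140^2) = 0.4070/10.70 = 0.0380.
The undesired path is higher order in A, so low C_A (CSTR or dilute feed) favours P.

0.0380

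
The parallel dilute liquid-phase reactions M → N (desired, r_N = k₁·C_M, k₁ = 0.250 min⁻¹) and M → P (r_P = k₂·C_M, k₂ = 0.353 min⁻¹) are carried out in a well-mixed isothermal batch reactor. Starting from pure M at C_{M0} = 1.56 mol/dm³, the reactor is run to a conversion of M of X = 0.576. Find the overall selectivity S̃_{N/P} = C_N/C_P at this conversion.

C_M = C_{M0}(1−X) = 0.6614 mol/dm³.
Both paths are first order in M, so the instantaneous fraction to N is constant: dC_N/d(−C_M) = k₁/(k₁+k₂) = 0.4146.
C_N = 0.4146·(C_{M0}−C_M) = 0.4146×0.8986 = 0.373 mol/dm³.
C_P = (C_{M0}−C_M)−C_N = 0.5260 mol/dm³; S̃_{N/P} = 0.3725/0.5260 = 0.708.

0.708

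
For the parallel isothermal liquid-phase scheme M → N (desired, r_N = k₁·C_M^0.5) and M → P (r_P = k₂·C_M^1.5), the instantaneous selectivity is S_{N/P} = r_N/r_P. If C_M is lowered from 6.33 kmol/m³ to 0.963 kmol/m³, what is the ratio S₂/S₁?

S_{N/P} = (k₁/k₂)·C_M⁻¹, so S₂/S₁ = (C_{M,2}/C_{M,1})⁻¹.
= 6.33/0.963 = 6.57.
Selectivity toward N rises as C_M falls — low-concentration operation is favoured.

6.57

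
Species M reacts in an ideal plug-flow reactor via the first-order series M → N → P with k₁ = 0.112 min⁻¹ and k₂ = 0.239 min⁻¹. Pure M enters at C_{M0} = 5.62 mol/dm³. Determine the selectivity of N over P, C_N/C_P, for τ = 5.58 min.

Solving the coupled first-order balances gives C_N(τ) = [k₁/(k₂−k₁)]·C_{M0}·(e^(−k₁τ) − e^(−k₂τ)).
e^(−k₁τ) = e^(−0.112×5.58) = e^(−0.6250) = 0.5353; e^(−k₂τ) = e^(−1.334) = 0.2635.
C_N = 0.112×5.62/(0.239−0.112) × (0.5353−0.2635) = 4.956×0.2718 = 1.347 mol/dm³.
C_M = C_{M0}e^(−k₁τ) = 3.008 mol/dm³, so C_P = C_{M0}−C_M−C_N = 1.265 mol/dm³; C_N/C_P = 1.06.

1.06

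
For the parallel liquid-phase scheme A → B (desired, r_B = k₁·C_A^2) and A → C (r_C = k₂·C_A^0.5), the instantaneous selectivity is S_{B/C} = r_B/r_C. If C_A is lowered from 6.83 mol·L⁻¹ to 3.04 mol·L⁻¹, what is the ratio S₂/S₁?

0.297

S_{B/C} = (k₁/k₂)·C_A^1.5, so S₂/S₁ = (C_{A,2}/C_{A,1})^1.5.
= (3.04/6.83)^1.5 = (0.4451)^1.5 = 0.297.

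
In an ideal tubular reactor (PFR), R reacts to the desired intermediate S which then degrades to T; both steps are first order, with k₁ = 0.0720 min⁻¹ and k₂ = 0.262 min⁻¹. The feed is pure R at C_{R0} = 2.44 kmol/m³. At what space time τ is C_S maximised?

The intermediate peaks when r₁ = r₂, i.e. k₁e^(−k₁τ) = k₂e^(−k₂τ), giving τ_opt = ln(k₂/k₁)/(k₂−k₁).
= ln(0.262/0.0720)/(0.262−0.0720) = ln(3.639)/0.1900 = 1.292/0.1900 = 6.80 min.

6.80 min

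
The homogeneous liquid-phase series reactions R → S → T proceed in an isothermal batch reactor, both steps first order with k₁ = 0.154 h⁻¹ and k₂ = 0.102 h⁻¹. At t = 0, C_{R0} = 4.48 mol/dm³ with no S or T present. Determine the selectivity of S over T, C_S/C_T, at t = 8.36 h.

For first-order series with pure R initially, C_S(t) = k₁C_{R0}/(k₂−k₁)·(e^(−k₁t) − e^(−k₂t)).
e^(−k₁t) = e^(−0.154×8.36) = e^(−1.287) = 0.2760; e^(−k₂t) = e^(−0.8527) = 0.4263.
C_S = 0.154×4.48/(0.102−0.154) × (0.2760−0.4263) = (-13.27)×(-0.1503) = 1.994 mol/dm³.
C_R = C_{R0}e^(−k₁t) = 1.236 mol/dm³, so C_T = C_{R0}−C_R−C_S = 1.250 mol/dm³; C_S/C_T = 1.60.

1.60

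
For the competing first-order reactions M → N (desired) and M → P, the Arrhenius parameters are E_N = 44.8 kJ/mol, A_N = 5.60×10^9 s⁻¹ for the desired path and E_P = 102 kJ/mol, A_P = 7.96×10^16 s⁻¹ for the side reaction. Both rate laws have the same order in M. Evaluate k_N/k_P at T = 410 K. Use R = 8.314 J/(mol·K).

With equal orders, S_{N/P} = k_N/k_P = (A_N/A_P)·exp[(E_P−E_N)/(RT)].
(E_P−E_N)/(RT) = (102−44.8)×10³/(8.314×410) = 57200/3409 = 16.78.
k_N/k_P = (5.60×10^9/7.96×10^16)·exp(16.78) = 7.035×10^-8 × 1.939×10^7 = 1.36.

1.36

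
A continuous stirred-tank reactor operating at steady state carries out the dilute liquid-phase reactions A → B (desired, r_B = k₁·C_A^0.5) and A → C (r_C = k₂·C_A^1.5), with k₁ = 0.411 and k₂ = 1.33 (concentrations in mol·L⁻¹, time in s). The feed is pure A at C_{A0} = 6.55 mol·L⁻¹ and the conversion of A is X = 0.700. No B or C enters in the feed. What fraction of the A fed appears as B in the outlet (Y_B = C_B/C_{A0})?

Exit C_A = C_{A0}(1−X) = 6.55×0.300 = 1.965 mol·L⁻¹.
In a CSTR the entire volume is at exit conditions, so r_B = 0.411×1.965^0.5 = 0.5761 and r_C = 1.33×1.965^1.5 = 3.663.
Fraction of consumed A going to B: r_B/(r_B+r_C) = 0.1359.
C_B = 0.1359·C_{A0}·X = 0.1359×6.55×0.700 = 0.623 mol·L⁻¹; Y_B = C_B/C_{A0} = 0.0951.

0.0951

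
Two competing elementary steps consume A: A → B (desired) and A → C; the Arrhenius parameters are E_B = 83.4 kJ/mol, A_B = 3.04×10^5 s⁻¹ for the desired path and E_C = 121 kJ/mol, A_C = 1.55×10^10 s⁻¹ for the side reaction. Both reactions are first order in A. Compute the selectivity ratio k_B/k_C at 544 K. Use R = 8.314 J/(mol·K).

With equal orders, S_{B/C} = k_B/k_C = (A_B/A_C)·exp[(E_C−E_B)/(RT)].
(E_C−E_B)/(RT) = (121−83.4)×10³/(8.314×544) = 37600/4523 = 8.313.
k_B/k_C = (3.04×10^5/1.55×10^10)·exp(8.313) = 1.961×10^-5 × 4078 = 0.0800.
Since E_B < E_C, lowering the temperature improves selectivity toward B.

0.0800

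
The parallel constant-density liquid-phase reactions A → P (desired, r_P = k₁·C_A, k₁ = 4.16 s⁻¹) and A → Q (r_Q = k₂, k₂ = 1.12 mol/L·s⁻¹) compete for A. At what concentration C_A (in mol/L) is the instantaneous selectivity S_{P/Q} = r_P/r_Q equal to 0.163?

S_{P/Q} = (k₁/k₂)·C_A ⇒ C_A = S·k₂/k₁.
= 0.163×1.12/4.16 = 0.0439 mol/L.

0.0439 mol/L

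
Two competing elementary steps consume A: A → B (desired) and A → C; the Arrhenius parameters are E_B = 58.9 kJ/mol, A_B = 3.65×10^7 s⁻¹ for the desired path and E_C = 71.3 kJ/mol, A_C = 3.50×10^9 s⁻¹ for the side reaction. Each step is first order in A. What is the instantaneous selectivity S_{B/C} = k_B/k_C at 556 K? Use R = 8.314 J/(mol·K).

k_B/k_C = (A_B/A_C)·exp[−(E_B−E_C)/(RT)] = (A_B/A_C)·exp[(E_C−E_B)/(RT)].
(E_C−E_B)/(RT) = (71.3−58.9)×10³/(8.314×556) = 12400/4623 = 2.682.
k_B/k_C = (3.65×10^7/3.50×10^9)·exp(2.682) = 0.01043 × 14.62 = 0.152.

0.152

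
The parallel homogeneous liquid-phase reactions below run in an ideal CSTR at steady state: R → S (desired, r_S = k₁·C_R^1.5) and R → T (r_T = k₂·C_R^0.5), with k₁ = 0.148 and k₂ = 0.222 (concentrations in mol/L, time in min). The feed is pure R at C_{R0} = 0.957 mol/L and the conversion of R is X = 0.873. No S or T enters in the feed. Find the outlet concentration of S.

0.0626 mol/L

Exit C_R = C_{R0}(1−X) = 0.957×0.127 = 0.1215 mol/L.
Rates in a CSTR are evaluated at the outlet concentration: r_S = 0.148×0.1215^1.5 = 0.006271, r_T = 0.222×0.1215^0.5 = 0.07739.
Fraction of consumed R going to S: r_S/(r_S+r_T) = 0.07495.
C_S = 0.07495·C_{R0}·X = 0.07495×0.957×0.873 = 0.0626 mol/L.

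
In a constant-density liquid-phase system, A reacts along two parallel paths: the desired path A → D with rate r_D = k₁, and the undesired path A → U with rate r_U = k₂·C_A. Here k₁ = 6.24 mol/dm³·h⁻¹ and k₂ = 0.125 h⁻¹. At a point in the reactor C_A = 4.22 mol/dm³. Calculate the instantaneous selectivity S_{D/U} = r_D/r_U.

S_{D/U} = r_D/r_U = (k₁)/(k₂·C_A) = (k₁/k₂)·C_A⁻¹.
= (6.24) / (0.125×4.220) = 6.240/0.5275 = 11.8.

11.8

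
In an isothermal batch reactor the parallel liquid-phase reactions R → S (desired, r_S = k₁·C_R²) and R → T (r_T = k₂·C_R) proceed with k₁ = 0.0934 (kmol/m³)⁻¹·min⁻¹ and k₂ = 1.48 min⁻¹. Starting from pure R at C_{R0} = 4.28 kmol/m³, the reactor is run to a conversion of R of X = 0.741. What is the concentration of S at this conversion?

0.454 kmol/m³

C_R = C_{R0}(1−X) = 1.109 kmol/m³.
Along a PFR/batch, dC_T/dC_R = −r_T/(r_S+r_T) = −k₂/(k₂+k₁·C_R).
Integrating from C_{R0} to C_R: C_T = (1.48/0.0934)·ln[(1.48+0.0934·4.28)/(1.48+0.0934·1.11)] = 15.85·ln(1.880/1.584) = 2.717 kmol/m³.
Then C_S = (C_{R0}−C_R) − C_T = 3.171 − 2.717 = 0.4542 kmol/m³.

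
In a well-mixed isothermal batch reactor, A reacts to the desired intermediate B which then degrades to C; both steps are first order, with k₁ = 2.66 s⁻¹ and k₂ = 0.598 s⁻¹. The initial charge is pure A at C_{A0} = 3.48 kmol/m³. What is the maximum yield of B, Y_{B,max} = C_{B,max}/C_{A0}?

For a first-order series the maximum intermediate yield is C_{B,max}/C_{A0} = (k₁/k₂)^[k₂/(k₂−k₁)].
= (2.66/0.598)^(0.598/(0.598−2.66)) = (4.448)^(-0.2900) = 0.6487.

0.649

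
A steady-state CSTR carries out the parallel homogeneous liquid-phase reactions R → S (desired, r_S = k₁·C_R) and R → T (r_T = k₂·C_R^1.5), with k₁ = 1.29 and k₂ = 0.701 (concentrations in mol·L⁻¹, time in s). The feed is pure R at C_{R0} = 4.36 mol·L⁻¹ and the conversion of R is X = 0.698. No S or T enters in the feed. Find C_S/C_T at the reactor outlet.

1.60

Exit C_R = C_{R0}(1−X) = 4.36×0.302 = 1.317 mol·L⁻¹.
A CSTR operates uniformly at the exit composition, giving r_S = 1.699 and r_T = 1.059 (each k·C_R^n at C_R = 1.317).
Overall selectivity = C_S/C_T = r_Sτ/(r_Tτ) = r_S/r_T = 1.60.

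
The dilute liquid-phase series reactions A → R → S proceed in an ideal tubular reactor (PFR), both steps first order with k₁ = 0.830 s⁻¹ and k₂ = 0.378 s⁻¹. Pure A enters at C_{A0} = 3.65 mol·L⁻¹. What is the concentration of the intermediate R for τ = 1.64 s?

1.89 mol·L⁻¹

For first-order series with pure A initially, C_R(τ) = k₁C_{A0}/(k₂−k₁)·(e^(−k₁τ) − e^(−k₂τ)).
e^(−k₁τ) = e^(−0.830×1.64) = e^(−1.361) = 0.2564; e^(−k₂τ) = e^(−0.6199) = 0.5380.
C_R = 0.830×3.65/(0.378−0.830) × (0.2564−0.5380) = (-6.702)×(-0.2816) = 1.888 mol·L⁻¹.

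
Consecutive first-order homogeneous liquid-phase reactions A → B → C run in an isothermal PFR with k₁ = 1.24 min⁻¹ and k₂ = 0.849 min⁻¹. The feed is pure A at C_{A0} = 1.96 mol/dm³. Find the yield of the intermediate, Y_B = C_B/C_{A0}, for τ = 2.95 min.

0.177

For first-order series with pure A initially, C_B(τ) = k₁C_{A0}/(k₂−k₁)·(e^(−k₁τ) − e^(−k₂τ)).
e^(−k₁τ) = e^(−1.24×2.95) = e^(−3.658) = 0.02578; e^(−k₂τ) = e^(−2.505) = 0.08171.
C_B = 1.24×1.96/(0.849−1.24) × (0.02578−0.08171) = (-6.216)×(-0.05593) = 0.3476 mol/dm³.
Y_B = C_B/C_{A0} = 0.3476/1.96 = 0.177.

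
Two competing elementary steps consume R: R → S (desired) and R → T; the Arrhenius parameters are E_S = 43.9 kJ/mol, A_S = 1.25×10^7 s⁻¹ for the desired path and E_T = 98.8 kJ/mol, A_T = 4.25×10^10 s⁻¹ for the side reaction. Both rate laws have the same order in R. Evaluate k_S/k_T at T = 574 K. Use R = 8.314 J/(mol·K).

Since both paths have the same order in R, the concentration cancels and S_{S/T} = k_S/k_T = (A_S/A_T)·exp[(E_T−E_S)/(RT)].
(E_T−E_S)/(RT) = (98.8−43.9)×10³/(8.314×574) = 54900/4772 = 11.50.
k_S/k_T = (1.25×10^7/4.25×10^10)·exp(11.50) = 2.941×10^-4 × 99116 = 29.2.
Since E_S < E_T, lowering the temperature improves selectivity toward S.

29.2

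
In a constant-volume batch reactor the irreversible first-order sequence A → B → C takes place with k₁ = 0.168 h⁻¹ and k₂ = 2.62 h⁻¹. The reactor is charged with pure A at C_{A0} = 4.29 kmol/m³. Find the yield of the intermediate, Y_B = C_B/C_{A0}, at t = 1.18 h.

The intermediate concentration in a first-order A→B→C sequence is C_B = k₁C_{A0}(e^(−k₁t) − e^(−k₂t))/(k₂−k₁).
e^(−k₁t) = e^(−0.168×1.18) = e^(−0.1982) = 0.8202; e^(−k₂t) = e^(−3.092) = 0.04543.
C_B = 0.168×4.29/(2.62−0.168) × (0.8202−0.04543) = 0.2939×0.7747 = 0.2277 kmol/m³.
Y_B = C_B/C_{A0} = 0.2277/4.29 = 0.0531.

0.0531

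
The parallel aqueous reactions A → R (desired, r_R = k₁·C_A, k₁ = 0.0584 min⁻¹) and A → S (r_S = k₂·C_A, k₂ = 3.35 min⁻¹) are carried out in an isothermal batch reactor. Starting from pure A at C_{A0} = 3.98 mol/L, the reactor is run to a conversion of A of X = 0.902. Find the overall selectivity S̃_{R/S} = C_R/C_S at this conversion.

C_A = C_{A0}(1−X) = 0.3900 mol/L.
Both paths are first order in A, so the instantaneous fraction to R is constant: dC_R/d(−C_A) = k₁/(k₁+k₂) = 0.01713.
C_R = 0.01713·(C_{A0}−C_A) = 0.01713×3.590 = 0.0615 mol/L.
C_S = (C_{A0}−C_A)−C_R = 3.528 mol/L; S̃_{R/S} = 0.06151/3.528 = 0.0174.

0.0174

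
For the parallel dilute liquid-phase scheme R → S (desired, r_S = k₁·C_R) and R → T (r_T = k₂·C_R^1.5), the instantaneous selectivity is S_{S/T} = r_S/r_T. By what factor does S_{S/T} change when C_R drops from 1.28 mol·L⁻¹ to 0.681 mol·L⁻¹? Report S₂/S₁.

S_{S/T} = (k₁/k₂)·C_R^-0.5, so S₂/S₁ = (C_{R,2}/C_{R,1})^-0.5.
= (0.681/1.28)^(-0.5) = (0.5320)^(-0.5) = 1.37.

1.37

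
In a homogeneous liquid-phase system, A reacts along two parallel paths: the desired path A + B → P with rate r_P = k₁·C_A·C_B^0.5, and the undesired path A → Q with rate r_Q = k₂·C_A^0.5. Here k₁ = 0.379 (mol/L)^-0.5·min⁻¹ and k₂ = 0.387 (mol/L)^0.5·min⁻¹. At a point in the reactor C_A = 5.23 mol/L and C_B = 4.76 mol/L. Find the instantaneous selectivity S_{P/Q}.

S_{P/Q} = r_P/r_Q = (k₁·C_A·C_B^0.5)/(k₂·C_A^0.5) = (k₁/k₂)·C_A^0.5·C_B^0.5.
= (0.379×5.230×4.760^0.5) / (0.387×5.230^0.5) = 4.325/0.8850 = 4.89.
Since the desired path is higher order in A, keeping C_A high (PFR or concentrated feed) favours P.

4.89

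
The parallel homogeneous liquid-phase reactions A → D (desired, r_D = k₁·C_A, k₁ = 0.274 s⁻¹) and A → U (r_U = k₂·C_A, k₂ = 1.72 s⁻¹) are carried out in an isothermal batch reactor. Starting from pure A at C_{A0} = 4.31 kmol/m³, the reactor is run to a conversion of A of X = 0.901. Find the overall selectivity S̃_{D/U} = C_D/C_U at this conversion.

C_A = C_{A0}(1−X) = 0.4267 kmol/m³.
Both paths are first order in A, so the instantaneous fraction to D is constant: dC_D/d(−C_A) = k₁/(k₁+k₂) = 0.1374.
C_D = 0.1374·(C_{A0}−C_A) = 0.1374×3.883 = 0.534 kmol/m³.
C_U = (C_{A0}−C_A)−C_D = 3.350 kmol/m³; S̃_{D/U} = 0.5336/3.350 = 0.159.

0.159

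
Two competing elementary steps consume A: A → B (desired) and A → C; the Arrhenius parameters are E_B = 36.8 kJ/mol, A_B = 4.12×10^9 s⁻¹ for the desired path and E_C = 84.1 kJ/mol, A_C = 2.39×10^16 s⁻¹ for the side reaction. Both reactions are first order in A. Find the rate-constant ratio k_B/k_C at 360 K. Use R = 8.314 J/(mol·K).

1.26

k_B/k_C = (A_B/A_C)·exp[−(E_B−E_C)/(RT)] = (A_B/A_C)·exp[(E_C−E_B)/(RT)].
(E_C−E_B)/(RT) = (84.1−36.8)×10³/(8.314×360) = 47300/2993 = 15.80.
k_B/k_C = (4.12×10^9/2.39×10^16)·exp(15.80) = 1.724×10^-7 × 7.300×10^6 = 1.26.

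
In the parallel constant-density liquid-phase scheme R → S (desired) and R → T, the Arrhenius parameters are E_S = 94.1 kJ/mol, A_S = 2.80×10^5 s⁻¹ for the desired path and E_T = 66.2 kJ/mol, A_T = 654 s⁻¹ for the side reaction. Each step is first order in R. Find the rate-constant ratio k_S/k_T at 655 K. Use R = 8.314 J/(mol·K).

k_S/k_T = (A_S/A_T)·exp[−(E_S−E_T)/(RT)] = (A_S/A_T)·exp[(E_T−E_S)/(RT)].
(E_T−E_S)/(RT) = (66.2−94.1)×10³/(8.314×655) = -27900/5446 = -5.123.
k_S/k_T = (2.80×10^5/654)·exp(-5.123) = 428.1 × 0.005956 = 2.55.

2.55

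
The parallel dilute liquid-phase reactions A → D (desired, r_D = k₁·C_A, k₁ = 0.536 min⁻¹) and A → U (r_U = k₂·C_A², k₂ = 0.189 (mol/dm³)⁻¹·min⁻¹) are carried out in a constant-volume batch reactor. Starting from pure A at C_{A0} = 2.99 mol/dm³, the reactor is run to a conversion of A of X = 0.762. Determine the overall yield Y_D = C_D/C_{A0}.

C_A = C_{A0}(1−X) = 0.7116 mol/dm³.
Along a PFR/batch, dC_D/dC_A = −r_D/(r_D+r_U) = −k₁/(k₁+k₂·C_A).
Integrating from C_{A0} to C_A: C_D = (0.536/0.189)·ln[(0.536+0.189·2.99)/(0.536+0.189·0.712)] = 2.836·ln(1.101/0.6705) = 1.407 mol/dm³.
Y_D = C_D/C_{A0} = 1.407/2.99 = 0.471.

0.471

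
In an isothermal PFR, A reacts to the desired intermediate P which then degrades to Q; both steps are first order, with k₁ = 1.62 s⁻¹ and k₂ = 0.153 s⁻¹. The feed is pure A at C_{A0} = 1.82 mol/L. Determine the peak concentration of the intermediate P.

1.42 mol/L

For a first-order series the maximum intermediate yield is C_{P,max}/C_{A0} = (k₁/k₂)^[k₂/(k₂−k₁)].
= (1.62/0.153)^(0.153/(0.153−1.62)) = (10.59)^(-0.1043) = 0.7818.
C_{P,max} = 0.7818×1.82 = 1.42 mol/L.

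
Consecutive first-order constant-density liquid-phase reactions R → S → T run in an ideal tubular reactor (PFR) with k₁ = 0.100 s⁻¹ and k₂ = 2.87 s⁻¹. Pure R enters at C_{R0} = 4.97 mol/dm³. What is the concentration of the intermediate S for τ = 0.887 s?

0.150 mol/dm³

The intermediate concentration in a first-order A→B→C sequence is C_S = k₁C_{R0}(e^(−k₁τ) − e^(−k₂τ))/(k₂−k₁).
e^(−k₁τ) = e^(−0.100×0.887) = e^(−0.08870) = 0.9151; e^(−k₂τ) = e^(−2.546) = 0.07842.
C_S = 0.100×4.97/(2.87−0.100) × (0.9151−0.07842) = 0.1794×0.8367 = 0.1501 mol/dm³.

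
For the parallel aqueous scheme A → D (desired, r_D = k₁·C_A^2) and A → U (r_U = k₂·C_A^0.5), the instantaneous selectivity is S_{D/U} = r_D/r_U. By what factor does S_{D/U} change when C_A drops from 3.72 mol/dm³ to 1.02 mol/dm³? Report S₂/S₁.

0.144

S_{D/U} = (k₁/k₂)·C_A^1.5, so S₂/S₁ = (C_{A,2}/C_{A,1})^1.5.
= (1.02/3.72)^1.5 = (0.2742)^1.5 = 0.144.
Selectivity toward D falls as C_A falls — high-concentration operation is favoured.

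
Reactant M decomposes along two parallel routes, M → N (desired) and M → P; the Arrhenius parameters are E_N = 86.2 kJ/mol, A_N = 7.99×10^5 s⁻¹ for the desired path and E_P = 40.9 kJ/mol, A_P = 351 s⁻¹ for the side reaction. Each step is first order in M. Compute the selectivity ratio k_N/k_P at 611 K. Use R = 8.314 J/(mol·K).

With equal orders, S_{N/P} = k_N/k_P = (A_N/A_P)·exp[(E_P−E_N)/(RT)].
(E_P−E_N)/(RT) = (40.9−86.2)×10³/(8.314×611) = -45300/5080 = -8.918.
k_N/k_P = (7.99×10^5/351)·exp(-8.918) = 2276 × 1.340×10^-4 = 0.305.

0.305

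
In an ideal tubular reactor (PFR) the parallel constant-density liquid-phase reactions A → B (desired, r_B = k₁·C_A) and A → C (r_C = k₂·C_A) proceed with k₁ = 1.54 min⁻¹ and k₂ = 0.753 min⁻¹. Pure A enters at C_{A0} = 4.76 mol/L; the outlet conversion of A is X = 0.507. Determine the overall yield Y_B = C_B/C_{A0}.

0.341

C_A = C_{A0}(1−X) = 2.347 mol/L.
Both paths are first order in A, so the instantaneous fraction to B is constant: dC_B/d(−C_A) = k₁/(k₁+k₂) = 0.6716.
C_B = 0.6716·(C_{A0}−C_A) = 0.6716×2.413 = 1.62 mol/L.
Y_B = C_B/C_{A0} = 1.621/4.76 = 0.341.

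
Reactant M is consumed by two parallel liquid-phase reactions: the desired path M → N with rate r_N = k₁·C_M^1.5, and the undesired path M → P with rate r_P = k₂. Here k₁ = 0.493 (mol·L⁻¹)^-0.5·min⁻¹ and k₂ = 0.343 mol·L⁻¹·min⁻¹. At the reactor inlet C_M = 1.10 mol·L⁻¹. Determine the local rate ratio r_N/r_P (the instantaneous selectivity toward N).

1.66

S_{N/P} = r_N/r_P = (k₁·C_M^1.5)/(k₂) = (k₁/k₂)·C_M^1.5.
= (0.493×1.100^1.5) / (0.343) = 0.5688/0.3430 = 1.66.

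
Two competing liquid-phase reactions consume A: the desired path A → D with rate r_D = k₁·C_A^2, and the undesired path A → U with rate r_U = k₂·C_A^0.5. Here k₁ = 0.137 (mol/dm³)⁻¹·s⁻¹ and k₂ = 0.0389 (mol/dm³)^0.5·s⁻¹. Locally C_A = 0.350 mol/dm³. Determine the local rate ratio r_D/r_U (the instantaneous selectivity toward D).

S_{D/U} = r_D/r_U = (k₁·C_A^2)/(k₂·C_A^0.5) = (k₁/k₂)·C_A^1.5.
= (0.137×0.3500^2) / (0.0389×0.3500^0.5) = 0.01678/0.02301 = 0.729.
Since the desired path is higher order in A, keeping C_A high (PFR or concentrated feed) favours D.

0.729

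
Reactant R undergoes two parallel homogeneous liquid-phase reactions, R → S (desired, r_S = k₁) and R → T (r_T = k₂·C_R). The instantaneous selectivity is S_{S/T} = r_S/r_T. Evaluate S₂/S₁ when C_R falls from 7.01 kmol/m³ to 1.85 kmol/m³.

3.79

S_{S/T} = (k₁/k₂)·C_R⁻¹, so S₂/S₁ = (C_{R,2}/C_{R,1})⁻¹.
= 7.01/1.85 = 3.79.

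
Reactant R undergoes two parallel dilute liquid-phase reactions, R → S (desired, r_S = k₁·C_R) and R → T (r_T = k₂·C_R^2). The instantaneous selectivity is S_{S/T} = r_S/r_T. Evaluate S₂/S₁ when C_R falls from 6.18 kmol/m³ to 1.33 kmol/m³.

S_{S/T} = (k₁/k₂)·C_R⁻¹, so S₂/S₁ = (C_{R,2}/C_{R,1})⁻¹.
= 6.18/1.33 = 4.65.

4.65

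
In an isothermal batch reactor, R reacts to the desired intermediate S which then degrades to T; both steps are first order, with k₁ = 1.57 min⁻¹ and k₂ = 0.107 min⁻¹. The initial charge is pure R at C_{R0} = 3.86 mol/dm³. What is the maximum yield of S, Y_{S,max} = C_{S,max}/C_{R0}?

Evaluating C_S at t_opt = ln(k₂/k₁)/(k₂−k₁) gives C_{S,max}/C_{R0} = (k₁/k₂)^[k₂/(k₂−k₁)].
= (1.57/0.107)^(0.107/(0.107−1.57)) = (14.67)^(-0.07314) = 0.8216.

0.822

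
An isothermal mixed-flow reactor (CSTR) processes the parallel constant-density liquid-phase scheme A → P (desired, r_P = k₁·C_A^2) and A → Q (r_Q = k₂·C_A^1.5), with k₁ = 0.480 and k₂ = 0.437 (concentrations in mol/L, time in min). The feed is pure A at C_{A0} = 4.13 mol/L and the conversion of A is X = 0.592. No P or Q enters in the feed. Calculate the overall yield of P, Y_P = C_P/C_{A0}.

Exit C_A = C_{A0}(1−X) = 4.13×0.408 = 1.685 mol/L.
A CSTR operates uniformly at the exit composition, giving r_P = 1.363 and r_Q = 0.9559 (each k·C_A^n at C_A = 1.685).
Fraction of consumed A going to P: r_P/(r_P+r_Q) = 0.5878.
C_P = 0.5878·C_{A0}·X = 0.5878×4.13×0.592 = 1.44 mol/L; Y_P = C_P/C_{A0} = 0.348.

0.348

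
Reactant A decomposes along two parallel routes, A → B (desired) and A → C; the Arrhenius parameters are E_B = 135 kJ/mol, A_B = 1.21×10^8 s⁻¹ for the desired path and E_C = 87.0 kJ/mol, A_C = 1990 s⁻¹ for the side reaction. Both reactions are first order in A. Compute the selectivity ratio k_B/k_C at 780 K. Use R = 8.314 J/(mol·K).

Since both paths have the same order in A, the concentration cancels and S_{B/C} = k_B/k_C = (A_B/A_C)·exp[(E_C−E_B)/(RT)].
(E_C−E_B)/(RT) = (87.0−135)×10³/(8.314×780) = -48000/6485 = -7.402.
k_B/k_C = (1.21×10^8/1990)·exp(-7.402) = 60804 × 6.102×10^-4 = 37.1.
Since E_B > E_C, raising the temperature improves selectivity toward B.

37.1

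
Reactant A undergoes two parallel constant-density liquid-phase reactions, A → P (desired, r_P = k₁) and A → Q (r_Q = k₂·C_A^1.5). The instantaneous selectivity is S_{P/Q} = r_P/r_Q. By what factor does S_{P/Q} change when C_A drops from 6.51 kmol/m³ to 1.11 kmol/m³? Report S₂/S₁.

S_{P/Q} = (k₁/k₂)·C_A^-1.5, so S₂/S₁ = (C_{A,2}/C_{A,1})^-1.5.
= (1.11/6.51)^(-1.5) = (0.1705)^(-1.5) = 14.2.

14.2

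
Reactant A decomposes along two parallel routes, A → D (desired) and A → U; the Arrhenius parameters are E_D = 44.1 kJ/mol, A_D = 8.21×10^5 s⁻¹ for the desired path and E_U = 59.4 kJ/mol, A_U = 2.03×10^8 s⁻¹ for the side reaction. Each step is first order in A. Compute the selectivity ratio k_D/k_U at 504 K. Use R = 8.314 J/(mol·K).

Since both paths have the same order in A, the concentration cancels and S_{D/U} = k_D/k_U = (A_D/A_U)·exp[(E_U−E_D)/(RT)].
(E_U−E_D)/(RT) = (59.4−44.1)×10³/(8.314×504) = 15300/4190 = 3.651.
k_D/k_U = (8.21×10^5/2.03×10^8)·exp(3.651) = 0.004044 × 38.53 = 0.156.

0.156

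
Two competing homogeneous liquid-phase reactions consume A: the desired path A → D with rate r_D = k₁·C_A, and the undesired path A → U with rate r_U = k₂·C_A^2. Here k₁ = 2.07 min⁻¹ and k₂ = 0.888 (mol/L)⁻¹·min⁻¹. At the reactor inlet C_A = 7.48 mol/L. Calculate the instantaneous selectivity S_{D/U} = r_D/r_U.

0.312

S_{D/U} = r_D/r_U = (k₁·C_A)/(k₂·C_A^2) = (k₁/k₂)·C_A⁻¹.
= (2.07×7.480) / (0.888×7.480^2) = 15.48/49.68 = 0.312.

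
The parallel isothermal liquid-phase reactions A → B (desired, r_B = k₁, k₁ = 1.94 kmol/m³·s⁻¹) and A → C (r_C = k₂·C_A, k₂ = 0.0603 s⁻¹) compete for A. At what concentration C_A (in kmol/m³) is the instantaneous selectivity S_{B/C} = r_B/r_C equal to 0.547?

58.8 kmol/m³

S_{B/C} = (k₁/k₂)·C_A⁻¹ ⇒ C_A = (S·k₂/k₁)^(-1).
= (0.547×0.0603/1.94)^(-1) = (0.01700)^(-1) = 58.8 kmol/m³.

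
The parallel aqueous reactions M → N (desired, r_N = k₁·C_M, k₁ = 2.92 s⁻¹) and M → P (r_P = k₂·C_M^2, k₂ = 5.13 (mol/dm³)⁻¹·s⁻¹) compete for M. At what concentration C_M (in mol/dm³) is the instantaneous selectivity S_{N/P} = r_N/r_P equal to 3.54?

S_{N/P} = (k₁/k₂)·C_M⁻¹ ⇒ C_M = (S·k₂/k₁)^(-1).
= (3.54×5.13/2.92)^(-1) = (6.219)^(-1) = 0.161 mol/dm³.

0.161 mol/dm³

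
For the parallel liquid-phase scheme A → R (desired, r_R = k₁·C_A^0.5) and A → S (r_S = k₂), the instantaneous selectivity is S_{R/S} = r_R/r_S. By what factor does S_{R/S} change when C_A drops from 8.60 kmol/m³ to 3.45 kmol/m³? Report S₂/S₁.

0.633

S_{R/S} = (k₁/k₂)·C_A^0.5, so S₂/S₁ = (C_{A,2}/C_{A,1})^0.5.
= (3.45/8.60)^0.5 = (0.4012)^0.5 = 0.633.
Selectivity toward R falls as C_A falls — high-concentration operation is favoured.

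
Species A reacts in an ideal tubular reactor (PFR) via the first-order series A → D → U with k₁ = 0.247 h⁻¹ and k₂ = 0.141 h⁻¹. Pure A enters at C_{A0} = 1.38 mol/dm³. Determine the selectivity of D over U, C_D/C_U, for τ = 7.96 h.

The intermediate concentration in a first-order A→B→C sequence is C_D = k₁C_{A0}(e^(−k₁τ) − e^(−k₂τ))/(k₂−k₁).
e^(−k₁τ) = e^(−0.247×7.96) = e^(−1.966) = 0.1400; e^(−k₂τ) = e^(−1.122) = 0.3255.
C_D = 0.247×1.38/(0.141−0.247) × (0.1400−0.3255) = (-3.216)×(-0.1855) = 0.5965 mol/dm³.
C_A = C_{A0}e^(−k₁τ) = 0.1932 mol/dm³, so C_U = C_{A0}−C_A−C_D = 0.5903 mol/dm³; C_D/C_U = 1.01.

1.01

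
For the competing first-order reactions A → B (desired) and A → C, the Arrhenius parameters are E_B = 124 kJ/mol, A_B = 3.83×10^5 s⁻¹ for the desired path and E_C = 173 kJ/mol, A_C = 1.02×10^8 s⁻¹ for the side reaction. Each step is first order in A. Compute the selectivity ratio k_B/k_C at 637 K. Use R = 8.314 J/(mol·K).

39.2

Since both paths have the same order in A, the concentration cancels and S_{B/C} = k_B/k_C = (A_B/A_C)·exp[(E_C−E_B)/(RT)].
(E_C−E_B)/(RT) = (173−124)×10³/(8.314×637) = 49000/5296 = 9.252.
k_B/k_C = (3.83×10^5/1.02×10^8)·exp(9.252) = 0.003755 × 10428 = 39.2.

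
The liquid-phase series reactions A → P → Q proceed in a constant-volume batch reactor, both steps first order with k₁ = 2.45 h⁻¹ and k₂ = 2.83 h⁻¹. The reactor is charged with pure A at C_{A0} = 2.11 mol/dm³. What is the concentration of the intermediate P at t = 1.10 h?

0.314 mol/dm³

Solving the coupled first-order balances gives C_P(t) = [k₁/(k₂−k₁)]·C_{A0}·(e^(−k₁t) − e^(−k₂t)).
e^(−k₁t) = e^(−2.45×1.10) = e^(−2.695) = 0.06754; e^(−k₂t) = e^(−3.113) = 0.04447.
C_P = 2.45×2.11/(2.83−2.45) × (0.06754−0.04447) = 13.60×0.02308 = 0.3139 mol/dm³.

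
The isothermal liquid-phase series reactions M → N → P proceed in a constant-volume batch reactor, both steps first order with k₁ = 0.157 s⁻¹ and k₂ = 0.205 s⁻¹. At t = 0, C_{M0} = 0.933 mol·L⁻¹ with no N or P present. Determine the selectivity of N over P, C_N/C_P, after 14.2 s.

The intermediate concentration in a first-order A→B→C sequence is C_N = k₁C_{M0}(e^(−k₁t) − e^(−k₂t))/(k₂−k₁).
e^(−k₁t) = e^(−0.157×14.2) = e^(−2.229) = 0.1076; e^(−k₂t) = e^(−2.911) = 0.05442.
C_N = 0.157×0.933/(0.205−0.157) × (0.1076−0.05442) = 3.052×0.05317 = 0.1623 mol·L⁻¹.
C_M = C_{M0}e^(−k₁t) = 0.1004 mol·L⁻¹, so C_P = C_{M0}−C_M−C_N = 0.6704 mol·L⁻¹; C_N/C_P = 0.242.

0.242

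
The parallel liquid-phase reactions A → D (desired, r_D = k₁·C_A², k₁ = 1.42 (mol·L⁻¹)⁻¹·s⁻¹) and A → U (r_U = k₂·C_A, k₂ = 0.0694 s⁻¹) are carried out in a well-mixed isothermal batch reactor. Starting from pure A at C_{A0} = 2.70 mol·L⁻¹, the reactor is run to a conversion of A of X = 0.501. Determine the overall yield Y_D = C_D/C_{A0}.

C_A = C_{A0}(1−X) = 1.347 mol·L⁻¹.
Along a PFR/batch, dC_U/dC_A = −r_U/(r_D+r_U) = −k₂/(k₂+k₁·C_A).
Integrating from C_{A0} to C_A: C_U = (0.0694/1.42)·ln[(0.0694+1.42·2.70)/(0.0694+1.42·1.35)] = 0.04887·ln(3.903/1.983) = 0.03311 mol·L⁻¹.
Then C_D = (C_{A0}−C_A) − C_U = 1.353 − 0.03311 = 1.320 mol·L⁻¹.
Y_D = C_D/C_{A0} = 1.320/2.70 = 0.489.

0.489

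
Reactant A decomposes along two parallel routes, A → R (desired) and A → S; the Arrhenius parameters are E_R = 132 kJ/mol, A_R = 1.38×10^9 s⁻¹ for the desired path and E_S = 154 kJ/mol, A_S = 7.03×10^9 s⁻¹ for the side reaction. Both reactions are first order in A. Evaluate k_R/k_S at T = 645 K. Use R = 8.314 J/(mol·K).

With equal orders, S_{R/S} = k_R/k_S = (A_R/A_S)·exp[(E_S−E_R)/(RT)].
(E_S−E_R)/(RT) = (154−132)×10³/(8.314×645) = 22000/5363 = 4.103.
k_R/k_S = (1.38×10^9/7.03×10^9)·exp(4.103) = 0.1963 × 60.49 = 11.9.
Since E_R < E_S, lowering the temperature improves selectivity toward R.

11.9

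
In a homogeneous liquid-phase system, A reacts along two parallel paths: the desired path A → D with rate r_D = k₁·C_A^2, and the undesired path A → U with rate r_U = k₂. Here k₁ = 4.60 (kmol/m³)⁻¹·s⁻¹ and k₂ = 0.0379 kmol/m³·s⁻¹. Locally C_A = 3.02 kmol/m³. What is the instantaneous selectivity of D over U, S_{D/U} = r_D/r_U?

1107

S_{D/U} = r_D/r_U = (k₁·C_A^2)/(k₂) = (k₁/k₂)·C_A^2.
= (4.60×3.020^2) / (0.0379) = 41.95/0.03790 = 1107.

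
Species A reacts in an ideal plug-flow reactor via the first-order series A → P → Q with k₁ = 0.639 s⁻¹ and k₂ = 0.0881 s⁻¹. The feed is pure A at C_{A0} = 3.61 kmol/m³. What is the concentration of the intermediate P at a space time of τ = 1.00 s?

1.62 kmol/m³

The intermediate concentration in a first-order A→B→C sequence is C_P = k₁C_{A0}(e^(−k₁τ) − e^(−k₂τ))/(k₂−k₁).
e^(−k₁τ) = e^(−0.639×1.00) = e^(−0.6390) = 0.5278; e^(−k₂τ) = e^(−0.08810) = 0.9157.
C_P = 0.639×3.61/(0.0881−0.639) × (0.5278−0.9157) = (-4.187)×(-0.3878) = 1.624 kmol/m³.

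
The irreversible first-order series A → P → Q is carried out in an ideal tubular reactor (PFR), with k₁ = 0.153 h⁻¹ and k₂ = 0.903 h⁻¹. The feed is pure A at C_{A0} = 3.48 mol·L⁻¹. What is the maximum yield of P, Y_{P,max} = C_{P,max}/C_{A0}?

0.118

Evaluating C_P at τ_opt = ln(k₂/k₁)/(k₂−k₁) gives C_{P,max}/C_{A0} = (k₁/k₂)^[k₂/(k₂−k₁)].
= (0.153/0.903)^(0.903/(0.903−0.153)) = (0.1694)^(1.204) = 0.1180.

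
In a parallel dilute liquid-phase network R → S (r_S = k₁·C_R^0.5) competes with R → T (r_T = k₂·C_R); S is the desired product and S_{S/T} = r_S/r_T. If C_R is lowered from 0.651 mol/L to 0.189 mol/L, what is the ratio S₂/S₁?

S_{S/T} = (k₁/k₂)·C_R^-0.5, so S₂/S₁ = (C_{R,2}/C_{R,1})^-0.5.
= (0.189/0.651)^(-0.5) = (0.2903)^(-0.5) = 1.86.
Selectivity toward S rises as C_R falls — low-concentration operation is favoured.

1.86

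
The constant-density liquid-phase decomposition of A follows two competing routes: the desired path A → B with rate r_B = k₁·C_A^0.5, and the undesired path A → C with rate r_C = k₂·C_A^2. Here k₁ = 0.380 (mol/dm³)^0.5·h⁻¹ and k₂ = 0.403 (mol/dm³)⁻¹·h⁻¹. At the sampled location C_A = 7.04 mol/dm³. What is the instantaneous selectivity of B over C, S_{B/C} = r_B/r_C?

S_{B/C} = r_B/r_C = (k₁·C_A^0.5)/(k₂·C_A^2) = (k₁/k₂)·C_A^-1.5.
= (0.380×7.040^0.5) / (0.403×7.040^2) = 1.008/19.97 = 0.0505.

0.0505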